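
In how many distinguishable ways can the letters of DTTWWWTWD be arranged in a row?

Letter multiplicities in DTTWWWTWD: D×2, T×3, W×4.
The number of distinct arrangements is 9!/(4!·3!·2!) = 362880/288 = 1260.

1260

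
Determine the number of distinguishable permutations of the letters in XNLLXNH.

630

XNLLXNH has 7 letters with L appearing twice, N appearing twice, and X appearing twice.
Dividing 7! = 5040 by 2!·2!·2! = 8 for the repeated letters gives 630.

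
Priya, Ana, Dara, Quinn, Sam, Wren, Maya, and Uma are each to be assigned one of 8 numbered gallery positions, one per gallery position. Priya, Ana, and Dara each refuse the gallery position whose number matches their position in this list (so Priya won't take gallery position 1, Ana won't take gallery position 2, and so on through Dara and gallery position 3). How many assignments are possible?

Let Aᵢ (for i ∈ {1, 2, 3}) be the placements that put person i in their forbidden gallery position. Any j of these fix j positions, leaving (8−j)! ways to fill the rest, and there are C(3,j) ways to pick which j.
By inclusion–exclusion, the number of valid placements is Σ_{j=0}^{3} (−1)^j C(3,j)·(8−j)!.
Computing: 40320 − 15120 + 2160 − 120 = 27240.

27240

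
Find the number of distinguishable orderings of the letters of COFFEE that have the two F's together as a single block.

Treat the 2 copies of F as a single block. The multiset to arrange is then {FF, C, E, E, O}, 5 items in all.
That gives (5)!/(2!) = 60 arrangements.

60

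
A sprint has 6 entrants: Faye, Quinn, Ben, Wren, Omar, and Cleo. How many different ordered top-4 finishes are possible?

360

There are 6 choices for 1st place, 5 for 2nd, and so on down to 3 for position 4.
That gives 6 × 5 × 4 × 3 = 360.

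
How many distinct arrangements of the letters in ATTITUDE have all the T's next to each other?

720

Treat the 3 copies of T as a single block. The multiset to arrange is then {TTT, A, D, E, I, U}, 6 items in all.
All 6 items are distinct, so there are (6)! = 720 arrangements.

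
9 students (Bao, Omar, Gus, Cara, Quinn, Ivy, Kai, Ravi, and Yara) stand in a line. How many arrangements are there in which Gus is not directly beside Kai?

282240

Of the 9! = 362880 arrangements, those with Gus and Kai adjacent number 2 × 8! = 80640 (treat the pair as a block with 2 internal orders).
So 362880 − 80640 = 282240 arrangements keep them apart.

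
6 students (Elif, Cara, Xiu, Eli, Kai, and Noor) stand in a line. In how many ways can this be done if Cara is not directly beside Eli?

Of the 6! = 720 arrangements, those with Cara and Eli adjacent number 2 × 5! = 240 (treat the pair as a block with 2 internal orders).
Complementary counting: 720 − 240 = 480.

480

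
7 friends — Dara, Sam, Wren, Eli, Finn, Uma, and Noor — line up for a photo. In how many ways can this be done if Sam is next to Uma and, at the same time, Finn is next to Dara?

480

Treat {Sam,Uma} as one block (2 orders) and {Finn,Dara} as another (2 orders).
That leaves 5 units to arrange: 2 × 2 × 5! = 4 × 120 = 480.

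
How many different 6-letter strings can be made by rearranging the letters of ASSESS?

30

ASSESS has 6 letters with S appearing 4 times.
So there are 6! / (4!) = 30 distinguishable arrangements.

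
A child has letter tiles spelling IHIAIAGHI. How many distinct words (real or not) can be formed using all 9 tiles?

3780

The 9 letters of IHIAIAGHI have repeats: A appearing twice, H appearing twice, and I appearing 4 times.
The number of distinct arrangements is 9!/(4!·2!·2!) = 362880/96 = 3780.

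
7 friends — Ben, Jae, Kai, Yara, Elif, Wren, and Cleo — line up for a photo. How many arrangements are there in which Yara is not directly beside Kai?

Of the 7! = 5040 arrangements, those with Yara and Kai adjacent number 2 × 6! = 1440 (treat the pair as a block with 2 internal orders).
So 5040 − 1440 = 3600 arrangements keep them apart.

3600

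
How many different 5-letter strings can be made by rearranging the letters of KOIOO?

KOIOO has 5 letters with O appearing 3 times.
The number of distinct arrangements is 5!/(3!) = 120/6 = 20.

20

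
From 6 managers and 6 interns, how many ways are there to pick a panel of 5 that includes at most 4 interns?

Split by how many interns are chosen (0 through 4).
Sum: C(6,0)·C(6,5) + C(6,1)·C(6,4) + C(6,2)·C(6,3) + C(6,3)·C(6,2) + C(6,4)·C(6,1) = 6 + 90 + 300 + 300 + 90 = 786.

786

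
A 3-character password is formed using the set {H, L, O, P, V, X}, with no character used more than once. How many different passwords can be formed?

120

Choose and order 3 of the 6 symbols: the first character has 6 options, the next 5, then 4.
That product is 6 × 5 × 4 = 120.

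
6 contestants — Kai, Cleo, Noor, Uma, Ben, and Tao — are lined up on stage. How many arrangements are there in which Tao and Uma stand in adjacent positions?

240

Treat {Tao, Uma} as a single unit. There are 5 units to order, and the pair itself can be ordered 2 ways.
That gives 2 × 5! = 2 × 120 = 240.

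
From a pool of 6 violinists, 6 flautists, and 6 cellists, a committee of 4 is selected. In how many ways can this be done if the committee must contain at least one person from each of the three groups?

1620

Total 4-person selections from all 18: C(18,4) = 3060.
Selections missing a whole group: no violinists → C(12,4) = 495; no flautists → C(12,4) = 495; no cellists → C(12,4) = 495.
Add back selections omitting two groups (i.e. drawn from a single group): C(6,4) + C(6,4) + C(6,4) = 45.
By inclusion–exclusion: 3060 − 1485 + 45 = 1620.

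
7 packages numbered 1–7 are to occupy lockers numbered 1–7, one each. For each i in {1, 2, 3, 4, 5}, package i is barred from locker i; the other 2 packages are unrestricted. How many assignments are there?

2428

Let Aᵢ (for 1 ≤ i ≤ 5) be the placements that put package i in its forbidden locker. Any j of these fix j positions, leaving (7−j)! ways to fill the rest, and there are C(5,j) ways to pick which j.
By inclusion–exclusion, the number of valid placements is Σ_{j=0}^{5} (−1)^j C(5,j)·(7−j)!.
Computing: 5040 − 3600 + 1200 − 240 + 30 − 2 = 2428.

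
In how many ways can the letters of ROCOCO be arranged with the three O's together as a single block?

Treat the 3 copies of O as a single block. The multiset to arrange is then {OOO, C, C, R}, 4 items in all.
That gives (4)!/(2!) = 12 arrangements.

12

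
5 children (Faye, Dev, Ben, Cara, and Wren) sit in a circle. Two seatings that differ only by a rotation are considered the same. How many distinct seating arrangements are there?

Around a circle, 5 distinct people have 5!/5 = (4)! = 24 rotationally distinct seatings.

24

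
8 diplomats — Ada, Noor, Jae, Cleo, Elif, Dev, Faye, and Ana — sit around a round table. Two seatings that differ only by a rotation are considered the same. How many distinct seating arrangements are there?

5040

Around a circle, 8 distinct people have 8!/8 = (7)! = 5040 rotationally distinct seatings.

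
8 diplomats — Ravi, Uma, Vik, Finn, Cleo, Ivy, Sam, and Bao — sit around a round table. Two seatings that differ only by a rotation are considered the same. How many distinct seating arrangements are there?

Fix one person's seat to break rotational symmetry; the remaining 7 people can be arranged in (7)! = 5040 ways.

5040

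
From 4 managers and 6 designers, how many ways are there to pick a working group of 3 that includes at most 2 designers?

100

Split by how many designers are chosen (0 through 2).
Sum: C(6,0)·C(4,3) + C(6,1)·C(4,2) + C(6,2)·C(4,1) = 4 + 36 + 60 = 100.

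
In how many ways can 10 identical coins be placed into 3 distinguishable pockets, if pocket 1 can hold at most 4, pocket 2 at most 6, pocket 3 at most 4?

Without the upper bounds there are C(12,2) = 66 ways to split 10 among 3 pockets.
Subtract solutions that violate a single cap (substitute x_i' = x_i − (cap_i+1)): x_1 ≥ 5 gives C(7,2) = 21; x_2 ≥ 7 gives C(5,2) = 10; x_3 ≥ 5 gives C(7,2) = 21. Together 52.
Add back pairs where two caps are both exceeded: 0 + 1 + 0 = 1.
By inclusion–exclusion the count is 66 − 52 + 1 = 15.

15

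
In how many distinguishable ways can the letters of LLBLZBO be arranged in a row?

420

Letter multiplicities in LLBLZBO: B×2, L×3, O×1, Z×1.
So there are 7! / (3!·2!) = 420 distinguishable arrangements.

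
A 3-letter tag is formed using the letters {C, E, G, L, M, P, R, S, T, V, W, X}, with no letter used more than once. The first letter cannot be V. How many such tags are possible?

1210

The first letter has 12−1 = 11 choices (anything except V).
The remaining 2 letters are filled from the other 11 symbols without repetition: 11 × 10 = 110.
Total: 11 × 110 = 1210.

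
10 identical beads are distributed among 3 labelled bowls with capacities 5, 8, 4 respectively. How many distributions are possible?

Without the upper bounds there are C(12,2) = 66 ways to split 10 among 3 bowls.
Subtract solutions that violate a single cap (substitute x_i' = x_i − (cap_i+1)): x_1 ≥ 6 gives C(6,2) = 15; x_2 ≥ 9 gives C(3,2) = 3; x_3 ≥ 5 gives C(7,2) = 21. Together 39.
No two caps can be exceeded simultaneously, so the pair terms are all 0.
By inclusion–exclusion the count is 66 − 39 + 0 = 27.

27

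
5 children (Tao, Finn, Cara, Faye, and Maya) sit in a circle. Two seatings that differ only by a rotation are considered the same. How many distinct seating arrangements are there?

Fix one person's seat to break rotational symmetry; the remaining 4 people can be arranged in (4)! = 24 ways.

24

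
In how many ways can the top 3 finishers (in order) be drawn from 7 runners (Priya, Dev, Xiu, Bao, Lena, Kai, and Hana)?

210

There are 7 choices for 1st place, 6 for 2nd, and 5 for 3rd.
That gives 7 × 6 × 5 = 210.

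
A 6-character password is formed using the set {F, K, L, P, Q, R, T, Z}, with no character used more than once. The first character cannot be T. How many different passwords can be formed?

17640

The first character has 8−1 = 7 choices (anything except T).
The remaining 5 characters are filled from the other 7 symbols without repetition: 7 × 6 × 5 × 4 × 3 = 2520.
Total: 7 × 2520 = 17640.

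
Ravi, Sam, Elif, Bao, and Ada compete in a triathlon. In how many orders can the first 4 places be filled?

120

This is an ordered selection of 4 from 5: P(5,4).
That gives 5 × 4 × 3 × 2 = 120.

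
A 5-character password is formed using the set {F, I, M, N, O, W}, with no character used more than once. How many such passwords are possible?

720

This is a permutation of 5 out of 6: P(6,5) = 6!/1!.
That product is 6 × 5 × 4 × 3 × 2 = 720.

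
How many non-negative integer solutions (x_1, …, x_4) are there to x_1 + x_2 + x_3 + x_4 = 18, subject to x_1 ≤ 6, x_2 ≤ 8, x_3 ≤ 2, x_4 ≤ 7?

Ignoring the caps, the number of non-negative solutions to x_1+…+x_4 = 18 is C(21,3) = 1330.
Subtract solutions that violate a single cap (substitute x_i' = x_i − (cap_i+1)): x_1 ≥ 7 gives C(14,3) = 364; x_2 ≥ 9 gives C(12,3) = 220; x_3 ≥ 3 gives C(18,3) = 816; x_4 ≥ 8 gives C(13,3) = 286. Together 1686.
Add back pairs where two caps are both exceeded: 10 + 165 + 20 + 84 + 4 + 120 = 403.
Subtract triples: 0 + 0 + 1 + 0 = 1.
By inclusion–exclusion the count is 1330 − 1686 + 403 − 1 = 46.

46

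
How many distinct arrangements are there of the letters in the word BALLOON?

1260

The 7 letters of BALLOON have repeats: L appearing twice and O appearing twice.
Dividing 7! = 5040 by 2!·2! = 4 for the repeated letters gives 1260.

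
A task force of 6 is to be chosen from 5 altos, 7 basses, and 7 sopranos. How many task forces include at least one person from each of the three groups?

22295

Total 6-person selections from all 19: C(19,6) = 27132.
Subtract selections that omit an entire group: no altos → C(14,6) = 3003; no basses → C(12,6) = 924; no sopranos → C(12,6) = 924.
Add back selections omitting two groups (i.e. drawn from a single group): C(5,6) + C(7,6) + C(7,6) = 14.
By inclusion–exclusion: 27132 − 4851 + 14 = 22295.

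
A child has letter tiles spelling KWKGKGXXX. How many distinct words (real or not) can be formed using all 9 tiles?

5040

Letter multiplicities in KWKGKGXXX: G×2, K×3, W×1, X×3.
So there are 9! / (3!·3!·2!) = 5040 distinguishable arrangements.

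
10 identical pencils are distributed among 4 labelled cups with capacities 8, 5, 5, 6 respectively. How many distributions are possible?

Without the upper bounds there are C(13,3) = 286 ways to split 10 among 4 cups.
Subtract solutions that violate a single cap (substitute x_i' = x_i − (cap_i+1)): x_1 ≥ 9 gives C(4,3) = 4; x_2 ≥ 6 gives C(7,3) = 35; x_3 ≥ 6 gives C(7,3) = 35; x_4 ≥ 7 gives C(6,3) = 20. Together 94.
No two caps can be exceeded simultaneously, so the pair terms are all 0.
By inclusion–exclusion the count is 286 − 94 + 0 = 192.

192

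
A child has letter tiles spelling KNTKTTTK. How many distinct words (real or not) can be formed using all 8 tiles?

280

KNTKTTTK has 8 letters with K appearing 3 times and T appearing 4 times.
Dividing 8! = 40320 by 4!·3! = 144 for the repeated letters gives 280.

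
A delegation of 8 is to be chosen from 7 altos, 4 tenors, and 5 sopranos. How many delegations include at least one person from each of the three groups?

12201

Unrestricted: C(16,8) = 12870 ways to pick any 8 of the 16.
Subtract selections that omit an entire group: no altos → C(9,8) = 9; no tenors → C(12,8) = 495; no sopranos → C(11,8) = 165.
Add back selections omitting two groups (i.e. drawn from a single group): C(7,8) + C(4,8) + C(5,8) = 0.
By inclusion–exclusion: 12870 − 669 + 0 = 12201.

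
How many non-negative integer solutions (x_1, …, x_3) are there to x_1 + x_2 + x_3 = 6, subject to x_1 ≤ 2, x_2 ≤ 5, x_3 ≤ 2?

8

By stars and bars, unrestricted non-negative solutions to x_1+…+x_3 = 6 number C(6+2,2) = 28.
Subtract solutions that violate a single cap (substitute x_i' = x_i − (cap_i+1)): x_1 ≥ 3 gives C(5,2) = 10; x_2 ≥ 6 gives C(2,2) = 1; x_3 ≥ 3 gives C(5,2) = 10. Together 21.
Add back pairs where two caps are both exceeded: 0 + 1 + 0 = 1.
By inclusion–exclusion the count is 28 − 21 + 1 = 8.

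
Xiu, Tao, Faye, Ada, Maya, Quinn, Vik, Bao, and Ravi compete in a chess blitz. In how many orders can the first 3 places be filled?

504

This is an ordered selection of 3 from 9: P(9,3).
That gives 9 × 8 × 7 = 504.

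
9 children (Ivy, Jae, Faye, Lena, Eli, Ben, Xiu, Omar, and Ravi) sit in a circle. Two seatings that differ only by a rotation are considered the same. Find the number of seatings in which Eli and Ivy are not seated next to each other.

30240

All circular seatings of 9 people number (8)! = 40320.
Those with Eli next to Ivy: fuse the pair into one unit and seat 8 units around a circle — 2·(7)! = 10080.
Subtracting, 40320 − 10080 = 30240.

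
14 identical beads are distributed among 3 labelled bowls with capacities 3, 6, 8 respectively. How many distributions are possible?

10

Ignoring the caps, the number of non-negative solutions to x_1+…+x_3 = 14 is C(16,2) = 120.
Subtract solutions that violate a single cap (substitute x_i' = x_i − (cap_i+1)): x_1 ≥ 4 gives C(12,2) = 66; x_2 ≥ 7 gives C(9,2) = 36; x_3 ≥ 9 gives C(7,2) = 21. Together 123.
Add back pairs where two caps are both exceeded: 10 + 3 + 0 = 13.
By inclusion–exclusion the count is 120 − 123 + 13 = 10.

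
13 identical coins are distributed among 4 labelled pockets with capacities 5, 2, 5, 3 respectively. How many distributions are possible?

10

Without the upper bounds there are C(16,3) = 560 ways to split 13 among 4 pockets.
Subtract solutions that violate a single cap (substitute x_i' = x_i − (cap_i+1)): x_1 ≥ 6 gives C(10,3) = 120; x_2 ≥ 3 gives C(13,3) = 286; x_3 ≥ 6 gives C(10,3) = 120; x_4 ≥ 4 gives C(12,3) = 220. Together 746.
Add back pairs where two caps are both exceeded: 35 + 4 + 20 + 35 + 84 + 20 = 198.
Subtract triples: 0 + 1 + 0 + 1 = 2.
By inclusion–exclusion the count is 560 − 746 + 198 − 2 = 10.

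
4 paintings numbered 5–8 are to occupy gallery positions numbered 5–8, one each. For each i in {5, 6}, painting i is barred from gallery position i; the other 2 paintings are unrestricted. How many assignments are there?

14

Let Aᵢ (for i ∈ {5, 6}) be the placements that put painting i in its forbidden gallery position. Any j of these fix j positions, leaving (4−j)! ways to fill the rest, and there are C(2,j) ways to pick which j.
By inclusion–exclusion, the number of valid placements is Σ_{j=0}^{2} (−1)^j C(2,j)·(4−j)!.
Computing: 24 − 12 + 2 = 14.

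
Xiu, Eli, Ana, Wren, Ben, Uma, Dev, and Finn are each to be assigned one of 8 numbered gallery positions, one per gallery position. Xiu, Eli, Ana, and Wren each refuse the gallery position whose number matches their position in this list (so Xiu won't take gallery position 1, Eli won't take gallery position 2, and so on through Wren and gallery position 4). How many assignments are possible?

Let Aᵢ (for 1 ≤ i ≤ 4) be the placements that put person i in their forbidden gallery position. Any j of these fix j positions, leaving (8−j)! ways to fill the rest, and there are C(4,j) ways to pick which j.
By inclusion–exclusion, the number of valid placements is Σ_{j=0}^{4} (−1)^j C(4,j)·(8−j)!.
Computing: 40320 − 20160 + 4320 − 480 + 24 = 24024.

24024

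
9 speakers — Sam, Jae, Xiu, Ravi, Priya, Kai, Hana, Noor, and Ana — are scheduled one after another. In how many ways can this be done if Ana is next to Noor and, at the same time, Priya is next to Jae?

Treat {Ana,Noor} as one block (2 orders) and {Priya,Jae} as another (2 orders).
That leaves 7 units to arrange: 2 × 2 × 7! = 4 × 5040 = 20160.

20160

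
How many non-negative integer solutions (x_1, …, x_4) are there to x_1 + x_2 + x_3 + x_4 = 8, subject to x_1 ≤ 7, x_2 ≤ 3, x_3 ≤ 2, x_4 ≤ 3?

Ignoring the caps, the number of non-negative solutions to x_1+…+x_4 = 8 is C(11,3) = 165.
Subtract solutions that violate a single cap (substitute x_i' = x_i − (cap_i+1)): x_1 ≥ 8 gives C(3,3) = 1; x_2 ≥ 4 gives C(7,3) = 35; x_3 ≥ 3 gives C(8,3) = 56; x_4 ≥ 4 gives C(7,3) = 35. Together 127.
Add back pairs where two caps are both exceeded: 0 + 0 + 0 + 4 + 1 + 4 = 9.
By inclusion–exclusion the count is 165 − 127 + 9 = 47.

47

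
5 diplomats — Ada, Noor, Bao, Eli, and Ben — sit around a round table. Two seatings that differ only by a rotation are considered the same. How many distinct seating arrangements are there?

Around a circle, 5 distinct people have 5!/5 = (4)! = 24 rotationally distinct seatings.

24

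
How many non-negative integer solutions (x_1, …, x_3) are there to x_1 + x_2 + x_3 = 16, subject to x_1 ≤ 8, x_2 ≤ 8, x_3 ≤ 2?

By stars and bars, unrestricted non-negative solutions to x_1+…+x_3 = 16 number C(16+2,2) = 153.
Subtract solutions that violate a single cap (substitute x_i' = x_i − (cap_i+1)): x_1 ≥ 9 gives C(9,2) = 36; x_2 ≥ 9 gives C(9,2) = 36; x_3 ≥ 3 gives C(15,2) = 105. Together 177.
Add back pairs where two caps are both exceeded: 0 + 15 + 15 = 30.
By inclusion–exclusion the count is 153 − 177 + 30 = 6.

6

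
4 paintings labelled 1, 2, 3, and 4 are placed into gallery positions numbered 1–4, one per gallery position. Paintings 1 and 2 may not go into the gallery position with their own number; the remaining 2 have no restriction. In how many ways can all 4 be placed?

Let Aᵢ (for i ∈ {1, 2}) be the placements that put painting i in its forbidden gallery position. Any j of these fix j positions, leaving (4−j)! ways to fill the rest, and there are C(2,j) ways to pick which j.
By inclusion–exclusion, the number of valid placements is Σ_{j=0}^{2} (−1)^j C(2,j)·(4−j)!.
Computing: 24 − 12 + 2 = 14.

14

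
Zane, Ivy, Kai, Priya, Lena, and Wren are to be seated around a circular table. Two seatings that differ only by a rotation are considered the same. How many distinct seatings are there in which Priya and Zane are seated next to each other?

Glue Priya and Zane into a block (2 internal orders). Seating 5 units around a circle gives (4)! arrangements.
So 2 × (4)! = 2 × 24 = 48.

48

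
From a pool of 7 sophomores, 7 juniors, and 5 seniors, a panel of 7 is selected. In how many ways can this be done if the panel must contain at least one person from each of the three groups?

45374

With no constraint there are C(19,7) = 50388 possible selections.
Selections missing a whole group: no sophomores → C(12,7) = 792; no juniors → C(12,7) = 792; no seniors → C(14,7) = 3432.
Add back selections omitting two groups (i.e. drawn from a single group): C(7,7) + C(7,7) + C(5,7) = 2.
By inclusion–exclusion: 50388 − 5016 + 2 = 45374.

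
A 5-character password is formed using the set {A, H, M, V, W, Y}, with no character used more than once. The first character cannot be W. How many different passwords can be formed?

600

The first character has 6−1 = 5 choices (anything except W).
The remaining 4 characters are filled from the other 5 symbols without repetition: 5 × 4 × 3 × 2 = 120.
Total: 5 × 120 = 600.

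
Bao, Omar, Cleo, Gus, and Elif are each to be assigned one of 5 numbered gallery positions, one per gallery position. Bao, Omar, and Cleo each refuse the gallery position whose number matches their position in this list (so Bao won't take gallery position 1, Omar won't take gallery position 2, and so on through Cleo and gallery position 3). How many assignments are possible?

Let Aᵢ (for i ∈ {1, 2, 3}) be the placements that put person i in their forbidden gallery position. Any j of these fix j positions, leaving (5−j)! ways to fill the rest, and there are C(3,j) ways to pick which j.
By inclusion–exclusion, the number of valid placements is Σ_{j=0}^{3} (−1)^j C(3,j)·(5−j)!.
Computing: 120 − 72 + 18 − 2 = 64.

64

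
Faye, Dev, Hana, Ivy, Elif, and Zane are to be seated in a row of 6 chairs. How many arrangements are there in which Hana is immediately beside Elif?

240

Treat {Hana, Elif} as a single unit. There are 5 units to order, and the pair itself can be ordered 2 ways.
That gives 2 × 5! = 2 × 120 = 240.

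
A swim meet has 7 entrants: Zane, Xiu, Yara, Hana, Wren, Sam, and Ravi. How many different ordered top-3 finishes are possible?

This is an ordered selection of 3 from 7: P(7,3).
That gives 7 × 6 × 5 = 210.

210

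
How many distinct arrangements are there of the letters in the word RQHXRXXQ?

1680

RQHXRXXQ has 8 letters with Q appearing twice, R appearing twice, and X appearing 3 times.
So there are 8! / (3!·2!·2!) = 1680 distinguishable arrangements.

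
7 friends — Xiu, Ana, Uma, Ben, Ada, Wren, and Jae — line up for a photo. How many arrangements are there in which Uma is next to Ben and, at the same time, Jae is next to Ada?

Treat {Uma,Ben} as one block (2 orders) and {Jae,Ada} as another (2 orders).
That leaves 5 units to arrange: 2 × 2 × 5! = 4 × 120 = 480.

480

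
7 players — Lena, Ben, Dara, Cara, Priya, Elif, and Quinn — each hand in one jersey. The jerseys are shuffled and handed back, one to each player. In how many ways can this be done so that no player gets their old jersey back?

1854

This is the derangement count D_7: permutations of 7 items with no fixed point.
By inclusion–exclusion this is Σ_{j=0}^{7} (−1)^j C(7,j)·(7−j)!.
Computing: 5040 − 5040 + 2520 − 840 + 210 − 42 + 7 − 1 = 1854.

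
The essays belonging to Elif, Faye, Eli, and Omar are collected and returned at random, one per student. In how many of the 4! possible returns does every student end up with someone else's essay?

9

Count assignments avoiding every fixed point. For any j of the 4 students fixed to their own essay, the other 4−j can be arranged in (4−j)! ways.
By inclusion–exclusion this is Σ_{j=0}^{4} (−1)^j C(4,j)·(4−j)!.
Computing: 24 − 24 + 12 − 4 + 1 = 9.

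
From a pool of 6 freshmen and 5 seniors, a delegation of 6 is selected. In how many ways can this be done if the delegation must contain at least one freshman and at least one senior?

461

With no constraint there are C(11,6) = 462 possible selections.
Subtract selections that omit an entire group: no freshmen → C(5,6) = 0; no seniors → C(6,6) = 1.
Both groups omitted at once is impossible, so 462 − 1 = 461.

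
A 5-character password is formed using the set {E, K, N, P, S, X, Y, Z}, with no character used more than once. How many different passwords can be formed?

Choose and order 5 of the 8 symbols: the first character has 8 options, the next 7, and so on down to 4.
8 × 7 × 6 × 5 × 4 = 6720.

6720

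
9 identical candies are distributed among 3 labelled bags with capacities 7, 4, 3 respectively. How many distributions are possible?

By stars and bars, unrestricted non-negative solutions to x_1+…+x_3 = 9 number C(9+2,2) = 55.
Subtract solutions that violate a single cap (substitute x_i' = x_i − (cap_i+1)): x_1 ≥ 8 gives C(3,2) = 3; x_2 ≥ 5 gives C(6,2) = 15; x_3 ≥ 4 gives C(7,2) = 21. Together 39.
Add back pairs where two caps are both exceeded: 0 + 0 + 1 = 1.
By inclusion–exclusion the count is 55 − 39 + 1 = 17.

17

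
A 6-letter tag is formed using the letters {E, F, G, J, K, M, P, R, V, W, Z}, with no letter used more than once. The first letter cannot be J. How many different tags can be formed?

The first letter has 11−1 = 10 choices (anything except J).
The remaining 5 letters are filled from the other 10 symbols without repetition: 10 × 9 × 8 × 7 × 6 = 30240.
Total: 10 × 30240 = 302400.

302400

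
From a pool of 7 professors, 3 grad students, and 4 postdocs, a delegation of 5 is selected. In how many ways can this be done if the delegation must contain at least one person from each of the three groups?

Total 5-person selections from all 14: C(14,5) = 2002.
Subtract selections that omit an entire group: no professors → C(7,5) = 21; no grad students → C(11,5) = 462; no postdocs → C(10,5) = 252.
Add back selections omitting two groups (i.e. drawn from a single group): C(7,5) + C(3,5) + C(4,5) = 21.
By inclusion–exclusion: 2002 − 735 + 21 = 1288.

1288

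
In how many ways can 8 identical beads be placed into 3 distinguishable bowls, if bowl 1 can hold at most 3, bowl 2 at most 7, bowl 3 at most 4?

Ignoring the caps, the number of non-negative solutions to x_1+…+x_3 = 8 is C(10,2) = 45.
Subtract solutions that violate a single cap (substitute x_i' = x_i − (cap_i+1)): x_1 ≥ 4 gives C(6,2) = 15; x_2 ≥ 8 gives C(2,2) = 1; x_3 ≥ 5 gives C(5,2) = 10. Together 26.
No two caps can be exceeded simultaneously, so the pair terms are all 0.
By inclusion–exclusion the count is 45 − 26 + 0 = 19.

19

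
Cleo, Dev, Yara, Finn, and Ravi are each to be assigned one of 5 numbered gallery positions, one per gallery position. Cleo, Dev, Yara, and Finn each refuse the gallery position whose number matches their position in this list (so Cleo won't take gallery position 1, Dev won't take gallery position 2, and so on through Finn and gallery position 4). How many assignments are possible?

Let Aᵢ (for 1 ≤ i ≤ 4) be the placements that put person i in their forbidden gallery position. Any j of these fix j positions, leaving (5−j)! ways to fill the rest, and there are C(4,j) ways to pick which j.
By inclusion–exclusion, the number of valid placements is Σ_{j=0}^{4} (−1)^j C(4,j)·(5−j)!.
Computing: 120 − 96 + 36 − 8 + 1 = 53.

53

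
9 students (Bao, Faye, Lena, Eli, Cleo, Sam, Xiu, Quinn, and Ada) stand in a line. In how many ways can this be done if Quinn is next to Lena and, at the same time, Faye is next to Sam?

20160

Treat {Quinn,Lena} as one block (2 orders) and {Faye,Sam} as another (2 orders).
That leaves 7 units to arrange: 2 × 2 × 7! = 4 × 5040 = 20160.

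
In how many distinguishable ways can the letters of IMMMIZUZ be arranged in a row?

Letter multiplicities in IMMMIZUZ: I×2, M×3, U×1, Z×2.
The number of distinct arrangements is 8!/(3!·2!·2!) = 40320/24 = 1680.

1680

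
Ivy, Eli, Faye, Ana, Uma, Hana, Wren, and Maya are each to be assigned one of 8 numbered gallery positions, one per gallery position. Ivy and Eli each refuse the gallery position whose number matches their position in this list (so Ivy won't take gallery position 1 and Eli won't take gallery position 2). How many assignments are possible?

Let Aᵢ (for i ∈ {1, 2}) be the placements that put person i in their forbidden gallery position. Any j of these fix j positions, leaving (8−j)! ways to fill the rest, and there are C(2,j) ways to pick which j.
By inclusion–exclusion, the number of valid placements is Σ_{j=0}^{2} (−1)^j C(2,j)·(8−j)!.
Computing: 40320 − 10080 + 720 = 30960.

30960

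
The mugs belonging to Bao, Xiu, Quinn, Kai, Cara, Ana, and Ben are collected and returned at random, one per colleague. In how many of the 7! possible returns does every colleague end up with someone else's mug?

Let Aᵢ be the assignments in which colleague i gets their own mug. We want the size of the complement of A₁∪…∪A_7.
By inclusion–exclusion this is Σ_{j=0}^{7} (−1)^j C(7,j)·(7−j)!.
Computing: 5040 − 5040 + 2520 − 840 + 210 − 42 + 7 − 1 = 1854.

1854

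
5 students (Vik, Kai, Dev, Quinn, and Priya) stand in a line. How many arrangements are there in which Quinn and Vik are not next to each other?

72

There are 5! = 120 arrangements in all. If Quinn and Vik are adjacent, merging them into one block gives 2·(4)! = 48 arrangements.
Complementary counting: 120 − 48 = 72.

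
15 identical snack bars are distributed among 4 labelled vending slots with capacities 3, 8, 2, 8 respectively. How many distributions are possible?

54

Without the upper bounds there are C(18,3) = 816 ways to split 15 among 4 vending slots.
Subtract solutions that violate a single cap (substitute x_i' = x_i − (cap_i+1)): x_1 ≥ 4 gives C(14,3) = 364; x_2 ≥ 9 gives C(9,3) = 84; x_3 ≥ 3 gives C(15,3) = 455; x_4 ≥ 9 gives C(9,3) = 84. Together 987.
Add back pairs where two caps are both exceeded: 10 + 165 + 10 + 20 + 0 + 20 = 225.
By inclusion–exclusion the count is 816 − 987 + 225 = 54.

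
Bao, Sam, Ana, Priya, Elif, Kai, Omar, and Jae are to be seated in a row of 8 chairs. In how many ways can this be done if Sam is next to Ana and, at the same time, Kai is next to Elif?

2880

Treat {Sam,Ana} as one block (2 orders) and {Kai,Elif} as another (2 orders).
That leaves 6 units to arrange: 2 × 2 × 6! = 4 × 720 = 2880.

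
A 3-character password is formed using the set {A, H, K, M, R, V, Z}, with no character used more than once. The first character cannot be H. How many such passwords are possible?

180

The first character has 7−1 = 6 choices (anything except H).
The remaining 2 characters are filled from the other 6 symbols without repetition: 6 × 5 = 30.
Total: 6 × 30 = 180.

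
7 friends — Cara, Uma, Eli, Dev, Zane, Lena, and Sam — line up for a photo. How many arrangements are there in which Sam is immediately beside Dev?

Place the 5 others and the Sam-Dev pair as 6 objects in a line; the pair has 2 internal arrangements.
So the count is 2·(6)! = 1440.

1440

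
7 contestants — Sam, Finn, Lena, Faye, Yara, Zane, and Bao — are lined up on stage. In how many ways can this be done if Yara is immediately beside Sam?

1440

Place the 5 others and the Yara-Sam pair as 6 objects in a line; the pair has 2 internal arrangements.
That gives 2 × 6! = 2 × 720 = 1440.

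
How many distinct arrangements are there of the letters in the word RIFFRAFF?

840

RIFFRAFF has 8 letters with F appearing 4 times and R appearing twice.
So there are 8! / (4!·2!) = 840 distinguishable arrangements.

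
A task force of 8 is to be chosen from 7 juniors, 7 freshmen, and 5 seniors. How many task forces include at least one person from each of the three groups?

With no constraint there are C(19,8) = 75582 possible selections.
Subtract selections that omit an entire group: no juniors → C(12,8) = 495; no freshmen → C(12,8) = 495; no seniors → C(14,8) = 3003.
Add back selections omitting two groups (i.e. drawn from a single group): C(7,8) + C(7,8) + C(5,8) = 0.
By inclusion–exclusion: 75582 − 3993 + 0 = 71589.

71589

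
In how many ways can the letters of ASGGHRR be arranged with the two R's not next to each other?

900

There are 7!/(2!·2!) = 1260 arrangements of ASGGHRR in total.
Arrangements with the R's together: treat RR as one letter, giving (6)!/(2!) = 360.
Subtracting, 1260 − 360 = 900 arrangements keep the R's apart.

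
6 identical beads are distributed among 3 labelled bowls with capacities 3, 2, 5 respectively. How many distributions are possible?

Ignoring the caps, the number of non-negative solutions to x_1+…+x_3 = 6 is C(8,2) = 28.
Subtract solutions that violate a single cap (substitute x_i' = x_i − (cap_i+1)): x_1 ≥ 4 gives C(4,2) = 6; x_2 ≥ 3 gives C(5,2) = 10; x_3 ≥ 6 gives C(2,2) = 1. Together 17.
No two caps can be exceeded simultaneously, so the pair terms are all 0.
By inclusion–exclusion the count is 28 − 17 + 0 = 11.

11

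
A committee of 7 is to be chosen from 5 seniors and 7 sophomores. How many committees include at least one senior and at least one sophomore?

791

Total 7-person selections from all 12: C(12,7) = 792.
Selections missing a whole group: no seniors → C(7,7) = 1; no sophomores → C(5,7) = 0.
Both groups omitted at once is impossible, so 792 − 1 = 791.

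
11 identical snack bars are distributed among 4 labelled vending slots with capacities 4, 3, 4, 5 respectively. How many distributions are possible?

Without the upper bounds there are C(14,3) = 364 ways to split 11 among 4 vending slots.
Subtract solutions that violate a single cap (substitute x_i' = x_i − (cap_i+1)): x_1 ≥ 5 gives C(9,3) = 84; x_2 ≥ 4 gives C(10,3) = 120; x_3 ≥ 5 gives C(9,3) = 84; x_4 ≥ 6 gives C(8,3) = 56. Together 344.
Add back pairs where two caps are both exceeded: 10 + 4 + 1 + 10 + 4 + 1 = 30.
By inclusion–exclusion the count is 364 − 344 + 30 = 50.

50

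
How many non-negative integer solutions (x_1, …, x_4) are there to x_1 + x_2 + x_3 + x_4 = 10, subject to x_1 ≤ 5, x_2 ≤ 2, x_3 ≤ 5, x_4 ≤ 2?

Without the upper bounds there are C(13,3) = 286 ways to split 10 among 4 variables.
Subtract solutions that violate a single cap (substitute x_i' = x_i − (cap_i+1)): x_1 ≥ 6 gives C(7,3) = 35; x_2 ≥ 3 gives C(10,3) = 120; x_3 ≥ 6 gives C(7,3) = 35; x_4 ≥ 3 gives C(10,3) = 120. Together 310.
Add back pairs where two caps are both exceeded: 4 + 0 + 4 + 4 + 35 + 4 = 51.
By inclusion–exclusion the count is 286 − 310 + 51 = 27.

27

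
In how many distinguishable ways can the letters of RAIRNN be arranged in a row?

Letter multiplicities in RAIRNN: A×1, I×1, N×2, R×2.
Dividing 6! = 720 by 2!·2! = 4 for the repeated letters gives 180.

180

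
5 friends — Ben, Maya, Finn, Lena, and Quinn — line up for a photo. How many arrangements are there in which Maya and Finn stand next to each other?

Glue Maya and Finn into one block (2 internal orders), leaving 4 units to arrange in a row.
So the count is 2·(4)! = 48.

48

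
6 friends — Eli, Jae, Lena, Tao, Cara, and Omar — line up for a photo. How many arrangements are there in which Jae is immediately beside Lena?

Glue Jae and Lena into one block (2 internal orders), leaving 5 units to arrange in a row.
That gives 2 × 5! = 2 × 120 = 240.

240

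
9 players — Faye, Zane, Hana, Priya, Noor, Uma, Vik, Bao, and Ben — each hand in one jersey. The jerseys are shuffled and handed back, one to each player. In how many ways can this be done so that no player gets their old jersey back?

This is the derangement count D_9: permutations of 9 items with no fixed point.
By inclusion–exclusion this is Σ_{j=0}^{9} (−1)^j C(9,j)·(9−j)!.
Computing: 362880 − 362880 + 181440 − 60480 + 15120 − 3024 + 504 − 72 + 9 − 1 = 133496.

133496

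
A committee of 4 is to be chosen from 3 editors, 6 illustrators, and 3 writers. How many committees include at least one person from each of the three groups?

With no constraint there are C(12,4) = 495 possible selections.
Selections missing a whole group: no editors → C(9,4) = 126; no illustrators → C(6,4) = 15; no writers → C(9,4) = 126.
Add back selections omitting two groups (i.e. drawn from a single group): C(3,4) + C(6,4) + C(3,4) = 15.
By inclusion–exclusion: 495 − 267 + 15 = 243.

243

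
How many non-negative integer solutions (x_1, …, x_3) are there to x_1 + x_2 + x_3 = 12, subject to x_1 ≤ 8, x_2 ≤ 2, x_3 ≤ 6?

By stars and bars, unrestricted non-negative solutions to x_1+…+x_3 = 12 number C(12+2,2) = 91.
Subtract solutions that violate a single cap (substitute x_i' = x_i − (cap_i+1)): x_1 ≥ 9 gives C(5,2) = 10; x_2 ≥ 3 gives C(11,2) = 55; x_3 ≥ 7 gives C(7,2) = 21. Together 86.
Add back pairs where two caps are both exceeded: 1 + 0 + 6 = 7.
By inclusion–exclusion the count is 91 − 86 + 7 = 12.

12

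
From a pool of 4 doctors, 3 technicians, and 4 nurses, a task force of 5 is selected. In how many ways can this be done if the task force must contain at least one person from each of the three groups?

With no constraint there are C(11,5) = 462 possible selections.
Subtract selections that omit an entire group: no doctors → C(7,5) = 21; no technicians → C(8,5) = 56; no nurses → C(7,5) = 21.
Add back selections omitting two groups (i.e. drawn from a single group): C(4,5) + C(3,5) + C(4,5) = 0.
By inclusion–exclusion: 462 − 98 + 0 = 364.

364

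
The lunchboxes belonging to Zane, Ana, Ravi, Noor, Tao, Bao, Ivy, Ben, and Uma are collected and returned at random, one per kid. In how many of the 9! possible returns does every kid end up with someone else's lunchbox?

133496

Let Aᵢ be the assignments in which kid i gets their own lunchbox. We want the size of the complement of A₁∪…∪A_9.
By inclusion–exclusion this is Σ_{j=0}^{9} (−1)^j C(9,j)·(9−j)!.
Computing: 362880 − 362880 + 181440 − 60480 + 15120 − 3024 + 504 − 72 + 9 − 1 = 133496.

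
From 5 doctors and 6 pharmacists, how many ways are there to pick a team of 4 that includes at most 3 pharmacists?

Split by how many pharmacists are chosen (0 through 3).
Sum: C(6,0)·C(5,4) + C(6,1)·C(5,3) + C(6,2)·C(5,2) + C(6,3)·C(5,1) = 5 + 60 + 150 + 100 = 315.

315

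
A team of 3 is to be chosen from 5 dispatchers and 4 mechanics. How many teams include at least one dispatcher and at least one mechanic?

70

Unrestricted: C(9,3) = 84 ways to pick any 3 of the 9.
Subtract selections that omit an entire group: no dispatchers → C(4,3) = 4; no mechanics → C(5,3) = 10.
Both groups omitted at once is impossible, so 84 − 14 = 70.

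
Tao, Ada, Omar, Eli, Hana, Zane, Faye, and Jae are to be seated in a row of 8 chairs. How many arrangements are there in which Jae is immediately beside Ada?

Place the 6 others and the Jae-Ada pair as 7 objects in a line; the pair has 2 internal arrangements.
So the count is 2·(7)! = 10080.

10080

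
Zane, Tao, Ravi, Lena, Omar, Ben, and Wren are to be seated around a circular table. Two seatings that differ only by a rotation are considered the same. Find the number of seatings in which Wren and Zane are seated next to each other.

240

Glue Wren and Zane into a block (2 internal orders). Seating 6 units around a circle gives (5)! arrangements.
So 2 × (5)! = 2 × 120 = 240.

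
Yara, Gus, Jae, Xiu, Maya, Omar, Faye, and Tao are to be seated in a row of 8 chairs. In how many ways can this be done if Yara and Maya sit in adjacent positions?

Treat {Yara, Maya} as a single unit. There are 7 units to order, and the pair itself can be ordered 2 ways.
That gives 2 × 7! = 2 × 5040 = 10080.

10080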